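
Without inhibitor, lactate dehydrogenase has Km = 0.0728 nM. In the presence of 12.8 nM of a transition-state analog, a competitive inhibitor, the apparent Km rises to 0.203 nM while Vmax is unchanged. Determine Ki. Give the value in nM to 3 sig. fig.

Competitive: Km,app = α·Km with α = 1 + [I]/Ki.
α = Km,app/Km = 0.203/0.0728 = 2.788.
Since α = 1 + [I]/Ki, [I]/Ki = 2.788 − 1 = 1.788 and Ki = 12.8/1.788 = 7.16 nM.

7.16 nM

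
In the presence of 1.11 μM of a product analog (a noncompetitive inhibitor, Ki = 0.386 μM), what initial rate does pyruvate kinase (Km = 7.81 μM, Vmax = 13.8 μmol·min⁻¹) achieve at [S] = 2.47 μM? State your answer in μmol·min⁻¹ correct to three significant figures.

0.856 μmol·min⁻¹

With α = 1 + [I]/Ki = 1 + 1.11/0.386 = 3.876, the noncompetitive rate law is v = (Vmax/α)·[S] / (Km + [S]).
v = (13.8/3.876)×2.47 / (7.81 + 2.47) = 8.795/10.28 = 0.856 μmol·min⁻¹.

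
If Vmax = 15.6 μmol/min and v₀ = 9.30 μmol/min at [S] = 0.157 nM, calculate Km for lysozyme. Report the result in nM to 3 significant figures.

From v = Vmax[S]/(Km+[S]), Km = [S](Vmax − v)/v.
Km = 0.157 × (15.6 − 9.30) / 9.30 = 0.9891/9.30 = 0.106 nM.

0.106 nM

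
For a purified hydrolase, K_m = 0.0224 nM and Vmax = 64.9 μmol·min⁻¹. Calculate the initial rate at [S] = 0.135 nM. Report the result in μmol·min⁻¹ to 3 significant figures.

v = Vmax·[S]/(Km + [S]) = 64.9 × 0.135 / (0.0224 + 0.135)
  = 8.762 / 0.1574 = 55.7 μmol·min⁻¹.

55.7 μmol·min⁻¹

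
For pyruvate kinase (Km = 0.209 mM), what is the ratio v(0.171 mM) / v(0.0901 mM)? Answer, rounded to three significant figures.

1.49

The fractional saturations are [S]/(Km+[S]) = 0.0901/0.2991 = 0.3012 and 0.171/0.3800 = 0.4500.
v₂/v₁ is just their ratio: 0.4500/0.3012 = 1.49.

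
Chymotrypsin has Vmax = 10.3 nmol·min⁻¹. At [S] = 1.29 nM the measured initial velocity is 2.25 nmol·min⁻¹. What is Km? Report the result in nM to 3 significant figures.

4.62 nM

From v = Vmax[S]/(Km+[S]), Km = [S](Vmax − v)/v.
Km = 1.29 × (10.3 − 2.25) / 2.25 = 10.38/2.25 = 4.62 nM.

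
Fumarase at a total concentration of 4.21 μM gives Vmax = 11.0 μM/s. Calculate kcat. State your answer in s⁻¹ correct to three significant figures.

kcat = Vmax/[E]total = 11.0 μM/s / 4.21 μM = 2.61 s⁻¹.

2.61 s⁻¹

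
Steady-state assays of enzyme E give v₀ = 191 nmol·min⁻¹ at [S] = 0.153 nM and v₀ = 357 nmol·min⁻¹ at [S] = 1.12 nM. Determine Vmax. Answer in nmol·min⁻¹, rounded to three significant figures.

414 nmol·min⁻¹

In reciprocal form, 1/v = (Km/Vmax)·(1/[S]) + 1/Vmax. The two points give (1/[S], 1/v) = (6.536, 0.005236) and (0.8929, 0.002801).
Slope = (0.005236 − 0.002801)/(6.536 − 0.8929) = 0.0004314; intercept = 0.005236 − 0.0004314×6.536 = 0.002416.
Vmax = 1/intercept = 414 nmol·min⁻¹; Km = slope × Vmax = 0.0004314 × 414 = 0.179 nM.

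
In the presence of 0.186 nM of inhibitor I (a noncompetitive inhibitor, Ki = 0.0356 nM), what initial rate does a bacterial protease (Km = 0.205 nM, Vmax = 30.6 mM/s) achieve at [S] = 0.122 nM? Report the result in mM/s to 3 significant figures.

1.83 mM/s

α = 1 + [I]/Ki = 1 + 0.186/0.0356 = 6.225.
For a noncompetitive inhibitor, Vmax is reduced to Vmax/α while Km is unchanged: Km,app = 0.205 nM, Vmax,app = 4.92 mM/s.
v = Vmax,app·[S]/(Km,app + [S]) = 4.92 × 0.122/(0.205 + 0.122) = 1.83 mM/s.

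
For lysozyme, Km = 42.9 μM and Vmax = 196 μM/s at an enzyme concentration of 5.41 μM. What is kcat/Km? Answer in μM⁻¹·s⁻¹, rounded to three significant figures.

kcat = Vmax/[E]total = 196/5.41 = 36.2 s⁻¹.
kcat/Km = 36.2/42.9 = 0.845 μM⁻¹·s⁻¹.

0.845 μM⁻¹·s⁻¹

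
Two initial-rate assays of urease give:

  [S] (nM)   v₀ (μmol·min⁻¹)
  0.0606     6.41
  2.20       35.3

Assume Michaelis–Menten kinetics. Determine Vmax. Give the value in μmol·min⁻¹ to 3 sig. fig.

40.5 μmol·min⁻¹

From v = Vmax[S]/(Km+[S]), each point gives Vmax = v(Km+[S])/[S].
Equating: 6.41(Km+0.0606)/0.0606 = 35.3(Km+2.20)/2.20.
105.8·Km + 6.41 = 16.05·Km + 35.3, so (105.8 − 16.05)·Km = 35.3 − 6.41.
Km = 28.89/89.73 = 0.322 nM; then Vmax = 6.41(0.322+0.0606)/0.0606 = 40.5 μmol·min⁻¹.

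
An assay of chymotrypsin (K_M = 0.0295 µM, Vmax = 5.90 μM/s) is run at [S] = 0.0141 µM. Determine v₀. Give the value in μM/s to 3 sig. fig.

1.91 μM/s

[S]/(Km+[S]) = 0.0141/0.04360 = 0.3234, the fractional saturation.
v = 0.3234 × Vmax = 0.3234 × 5.90 = 1.91 μM/s.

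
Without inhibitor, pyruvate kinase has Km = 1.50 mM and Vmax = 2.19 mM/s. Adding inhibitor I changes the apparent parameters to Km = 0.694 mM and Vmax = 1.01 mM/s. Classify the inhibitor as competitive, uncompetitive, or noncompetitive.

uncompetitive

Both Km and Vmax decrease by the same factor (~2.16-fold) — characteristic of uncompetitive inhibition.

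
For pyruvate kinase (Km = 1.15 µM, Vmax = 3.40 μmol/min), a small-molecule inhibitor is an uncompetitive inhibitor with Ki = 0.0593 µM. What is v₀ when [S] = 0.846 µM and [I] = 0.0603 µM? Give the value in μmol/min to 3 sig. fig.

1.01 μmol/min

With α = 1 + [I]/Ki = 1 + 0.0603/0.0593 = 2.017, the uncompetitive rate law is v = (Vmax/α)·[S] / (Km/α + [S]).
v = (3.40/2.017)×0.846 / (1.15/2.017 + 0.846) = 1.426/1.416 = 1.01 μmol/min.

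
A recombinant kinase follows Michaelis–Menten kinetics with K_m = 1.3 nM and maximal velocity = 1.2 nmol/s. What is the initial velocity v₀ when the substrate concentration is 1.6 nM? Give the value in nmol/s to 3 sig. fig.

v = Vmax·[S]/(Km + [S]) = 1.2 × 1.6 / (1.3 + 1.6)
  = 1.920 / 2.900 = 0.662 nmol/s.

0.662 nmol/s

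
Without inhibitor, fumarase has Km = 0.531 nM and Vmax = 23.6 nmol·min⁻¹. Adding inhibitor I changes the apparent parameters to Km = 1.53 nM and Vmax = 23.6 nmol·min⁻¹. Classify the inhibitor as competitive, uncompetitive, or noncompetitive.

competitive

Km increases (0.531 → 1.53 nM) while Vmax is unchanged — the hallmark of competitive inhibition.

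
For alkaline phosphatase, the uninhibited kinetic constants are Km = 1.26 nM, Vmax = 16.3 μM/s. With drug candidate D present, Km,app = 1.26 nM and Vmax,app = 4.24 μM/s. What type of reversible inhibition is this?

noncompetitive

Vmax decreases (16.3 → 4.24 μM/s) while Km is unchanged — pure noncompetitive inhibition.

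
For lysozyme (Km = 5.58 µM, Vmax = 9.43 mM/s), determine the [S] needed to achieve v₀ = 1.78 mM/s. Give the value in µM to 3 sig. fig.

The required fractional saturation is v/Vmax = 1.78/9.43 = 0.1888.
Then [S]/(Km+[S]) = 0.1888 ⇒ [S] = 5.58 × 0.1888/(1 − 0.1888) = 1.30 µM.

1.30 µM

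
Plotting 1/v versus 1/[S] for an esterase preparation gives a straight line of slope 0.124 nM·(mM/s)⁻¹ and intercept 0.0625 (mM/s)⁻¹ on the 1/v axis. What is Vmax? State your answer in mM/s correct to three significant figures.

16.0 mM/s

The y-intercept of a Lineweaver–Burk plot equals 1/Vmax, so Vmax = 1/0.0625 = 16.0 mM/s.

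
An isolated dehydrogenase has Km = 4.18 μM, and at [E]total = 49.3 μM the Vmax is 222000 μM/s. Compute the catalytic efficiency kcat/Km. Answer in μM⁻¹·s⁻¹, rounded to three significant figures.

kcat = Vmax/[E]total = 222000/49.3 = 4500 s⁻¹.
kcat/Km = 4500/4.18 = 1080 μM⁻¹·s⁻¹.

1080 μM⁻¹·s⁻¹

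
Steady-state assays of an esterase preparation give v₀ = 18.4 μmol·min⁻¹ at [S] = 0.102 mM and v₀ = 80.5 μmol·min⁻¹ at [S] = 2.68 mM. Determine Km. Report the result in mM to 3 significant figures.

0.413 mM

In reciprocal form, 1/v = (Km/Vmax)·(1/[S]) + 1/Vmax. The two points give (1/[S], 1/v) = (9.804, 0.05435) and (0.3731, 0.01242).
Slope = (0.05435 − 0.01242)/(9.804 − 0.3731) = 0.004446; intercept = 0.05435 − 0.004446×9.804 = 0.01076.
Vmax = 1/intercept = 92.9 μmol·min⁻¹; Km = slope × Vmax = 0.004446 × 92.9 = 0.413 mM.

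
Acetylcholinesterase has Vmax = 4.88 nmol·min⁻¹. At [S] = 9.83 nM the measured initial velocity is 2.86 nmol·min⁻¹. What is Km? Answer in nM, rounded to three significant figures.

6.94 nM

From v = Vmax[S]/(Km+[S]), Km = [S](Vmax − v)/v.
Km = 9.83 × (4.88 − 2.86) / 2.86 = 19.86/2.86 = 6.94 nM.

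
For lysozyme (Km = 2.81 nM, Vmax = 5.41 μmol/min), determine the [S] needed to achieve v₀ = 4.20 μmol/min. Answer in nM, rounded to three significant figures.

9.75 nM

Rearranging v = Vmax[S]/(Km+[S]) gives [S] = Km·v/(Vmax − v).
[S] = 2.81 × 4.20 / (5.41 − 4.20) = 11.80/1.210 = 9.75 nM.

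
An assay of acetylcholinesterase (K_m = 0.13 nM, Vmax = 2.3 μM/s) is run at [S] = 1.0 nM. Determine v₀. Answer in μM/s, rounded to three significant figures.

v = Vmax·[S]/(Km + [S]) = 2.3 × 1.0 / (0.13 + 1.0)
  = 2.300 / 1.130 = 2.04 μM/s.

2.04 μM/s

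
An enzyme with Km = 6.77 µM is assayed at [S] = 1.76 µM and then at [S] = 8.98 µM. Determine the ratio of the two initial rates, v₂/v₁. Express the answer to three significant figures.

The fractional saturations are [S]/(Km+[S]) = 1.76/8.530 = 0.2063 and 8.98/15.75 = 0.5702.
v₂/v₁ is just their ratio: 0.5702/0.2063 = 2.76.

2.76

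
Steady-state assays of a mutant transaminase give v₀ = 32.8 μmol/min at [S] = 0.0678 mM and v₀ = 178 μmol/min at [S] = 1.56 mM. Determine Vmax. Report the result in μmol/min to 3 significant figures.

From v = Vmax[S]/(Km+[S]), each point gives Vmax = v(Km+[S])/[S].
Equating: 32.8(Km+0.0678)/0.0678 = 178(Km+1.56)/1.56.
483.8·Km + 32.8 = 114.1·Km + 178, so (483.8 − 114.1)·Km = 178 − 32.8.
Km = 145.2/369.7 = 0.393 mM; then Vmax = 32.8(0.393+0.0678)/0.0678 = 223 μmol/min.

223 μmol/min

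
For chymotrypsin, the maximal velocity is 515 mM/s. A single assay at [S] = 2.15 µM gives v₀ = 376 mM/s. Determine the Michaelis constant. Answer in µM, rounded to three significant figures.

0.795 µM

From v = Vmax[S]/(Km+[S]), Km = [S](Vmax − v)/v.
Km = 2.15 × (515 − 376) / 376 = 298.8/376 = 0.795 µM.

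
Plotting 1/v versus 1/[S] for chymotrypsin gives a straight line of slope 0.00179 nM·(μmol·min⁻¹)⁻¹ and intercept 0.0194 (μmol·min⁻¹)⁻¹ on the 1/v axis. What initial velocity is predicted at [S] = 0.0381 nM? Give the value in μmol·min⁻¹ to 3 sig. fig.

The y-intercept is 1/Vmax, so Vmax = 1/0.0194 = 51.5 μmol·min⁻¹.
The slope is Km/Vmax, so Km = 0.00179 × 51.5 = 0.0923 nM.
Then v = 51.5 × 0.0381/(0.0923 + 0.0381) = 15.1 μmol·min⁻¹.

15.1 μmol·min⁻¹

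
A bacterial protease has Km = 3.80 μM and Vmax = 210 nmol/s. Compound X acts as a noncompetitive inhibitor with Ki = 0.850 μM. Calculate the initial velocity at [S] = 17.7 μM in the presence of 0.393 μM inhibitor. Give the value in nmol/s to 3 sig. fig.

118 nmol/s

With α = 1 + [I]/Ki = 1 + 0.393/0.850 = 1.462, the noncompetitive rate law is v = (Vmax/α)·[S] / (Km + [S]).
v = (210/1.462)×17.7 / (3.80 + 17.7) = 2542/21.50 = 118 nmol/s.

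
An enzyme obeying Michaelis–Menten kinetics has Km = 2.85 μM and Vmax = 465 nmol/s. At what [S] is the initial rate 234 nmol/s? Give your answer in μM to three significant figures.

The required fractional saturation is v/Vmax = 234/465 = 0.5032.
Then [S]/(Km+[S]) = 0.5032 ⇒ [S] = 2.85 × 0.5032/(1 − 0.5032) = 2.89 μM.

2.89 μM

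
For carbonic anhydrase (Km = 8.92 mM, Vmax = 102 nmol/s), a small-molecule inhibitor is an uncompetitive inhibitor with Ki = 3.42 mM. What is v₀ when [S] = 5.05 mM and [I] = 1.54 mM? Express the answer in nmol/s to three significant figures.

31.7 nmol/s

With α = 1 + [I]/Ki = 1 + 1.54/3.42 = 1.450, the uncompetitive rate law is v = (Vmax/α)·[S] / (Km/α + [S]).
v = (102/1.450)×5.05 / (8.92/1.450 + 5.05) = 355.2/11.20 = 31.7 nmol/s.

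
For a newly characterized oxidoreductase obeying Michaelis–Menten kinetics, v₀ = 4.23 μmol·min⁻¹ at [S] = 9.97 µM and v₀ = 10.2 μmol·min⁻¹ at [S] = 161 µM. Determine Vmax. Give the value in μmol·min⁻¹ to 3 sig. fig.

11.2 μmol·min⁻¹

From v = Vmax[S]/(Km+[S]), each point gives Vmax = v(Km+[S])/[S].
Equating: 4.23(Km+9.97)/9.97 = 10.2(Km+161)/161.
0.4243·Km + 4.23 = 0.06335·Km + 10.2, so (0.4243 − 0.06335)·Km = 10.2 − 4.23.
Km = 5.970/0.3609 = 16.5 µM; then Vmax = 4.23(16.5+9.97)/9.97 = 11.2 μmol·min⁻¹.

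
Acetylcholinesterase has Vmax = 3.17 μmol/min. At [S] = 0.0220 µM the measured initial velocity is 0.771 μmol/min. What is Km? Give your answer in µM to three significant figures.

0.0685 µM

From v = Vmax[S]/(Km+[S]), Km = [S](Vmax − v)/v.
Km = 0.0220 × (3.17 − 0.771) / 0.771 = 0.05278/0.771 = 0.0685 µM.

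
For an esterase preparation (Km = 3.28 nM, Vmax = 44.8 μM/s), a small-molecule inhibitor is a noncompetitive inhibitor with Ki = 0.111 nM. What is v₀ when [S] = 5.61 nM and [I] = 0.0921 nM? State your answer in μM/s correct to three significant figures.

15.5 μM/s

α = 1 + [I]/Ki = 1 + 0.0921/0.111 = 1.830.
For a noncompetitive inhibitor, Vmax is reduced to Vmax/α while Km is unchanged: Km,app = 3.28 nM, Vmax,app = 24.5 μM/s.
v = Vmax,app·[S]/(Km,app + [S]) = 24.5 × 5.61/(3.28 + 5.61) = 15.5 μM/s.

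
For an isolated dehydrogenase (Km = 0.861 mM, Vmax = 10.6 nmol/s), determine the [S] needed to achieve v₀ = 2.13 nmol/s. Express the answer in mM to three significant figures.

0.217 mM

The required fractional saturation is v/Vmax = 2.13/10.6 = 0.2009.
Then [S]/(Km+[S]) = 0.2009 ⇒ [S] = 0.861 × 0.2009/(1 − 0.2009) = 0.217 mM.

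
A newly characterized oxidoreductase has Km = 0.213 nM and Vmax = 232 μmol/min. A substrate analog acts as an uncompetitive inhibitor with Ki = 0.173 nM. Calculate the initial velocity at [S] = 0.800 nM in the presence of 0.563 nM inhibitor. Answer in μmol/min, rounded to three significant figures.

With α = 1 + [I]/Ki = 1 + 0.563/0.173 = 4.254, the uncompetitive rate law is v = (Vmax/α)·[S] / (Km/α + [S]).
v = (232/4.254)×0.800 / (0.213/4.254 + 0.800) = 43.63/0.8501 = 51.3 μmol/min.

51.3 μmol/min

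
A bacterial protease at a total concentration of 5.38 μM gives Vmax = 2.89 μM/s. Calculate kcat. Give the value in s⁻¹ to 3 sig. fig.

0.537 s⁻¹

kcat = Vmax/[E]total = 2.89 μM/s / 5.38 μM = 0.537 s⁻¹.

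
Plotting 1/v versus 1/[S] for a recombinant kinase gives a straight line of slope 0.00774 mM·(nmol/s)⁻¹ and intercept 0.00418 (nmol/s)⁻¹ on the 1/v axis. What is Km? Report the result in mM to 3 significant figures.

1.85 mM

y-intercept = 1/Vmax ⇒ Vmax = 239 nmol/s; slope = Km/Vmax ⇒ Km = slope × Vmax.
Km = 0.00774 × 239 = 1.85 mM.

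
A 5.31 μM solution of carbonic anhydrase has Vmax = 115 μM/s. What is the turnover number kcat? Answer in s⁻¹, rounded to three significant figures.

21.7 s⁻¹

kcat = Vmax/[E]total = 115 μM/s / 5.31 μM = 21.7 s⁻¹.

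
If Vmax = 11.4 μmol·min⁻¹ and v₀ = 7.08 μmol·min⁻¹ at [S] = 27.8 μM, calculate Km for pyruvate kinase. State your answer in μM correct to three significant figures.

v/Vmax = 7.08/11.4 = 0.6211 = [S]/(Km+[S]).
So Km + [S] = [S]/0.6211 = 44.76 μM, giving Km = 44.76 − 27.8 = 17.0 μM.

17.0 μM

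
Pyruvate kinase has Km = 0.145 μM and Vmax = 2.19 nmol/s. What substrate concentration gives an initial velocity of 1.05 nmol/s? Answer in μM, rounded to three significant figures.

The required fractional saturation is v/Vmax = 1.05/2.19 = 0.4795.
Then [S]/(Km+[S]) = 0.4795 ⇒ [S] = 0.145 × 0.4795/(1 − 0.4795) = 0.134 μM.

0.134 μM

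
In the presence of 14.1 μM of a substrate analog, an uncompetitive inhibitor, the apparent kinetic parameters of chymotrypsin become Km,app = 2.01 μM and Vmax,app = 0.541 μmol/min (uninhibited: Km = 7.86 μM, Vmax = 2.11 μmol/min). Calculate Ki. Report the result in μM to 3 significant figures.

4.86 μM

Uncompetitive: Vmax,app = Vmax/α (and Km,app = Km/α) with α = 1 + [I]/Ki.
α = Vmax/Vmax,app = 2.11/0.541 = 3.900.
Ki = [I]/(α − 1) = 14.1/2.900 = 4.86 μM.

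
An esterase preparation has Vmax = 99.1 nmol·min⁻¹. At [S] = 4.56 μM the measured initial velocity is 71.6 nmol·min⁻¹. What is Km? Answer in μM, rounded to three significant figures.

From v = Vmax[S]/(Km+[S]), Km = [S](Vmax − v)/v.
Km = 4.56 × (99.1 − 71.6) / 71.6 = 125.4/71.6 = 1.75 μM.

1.75 μM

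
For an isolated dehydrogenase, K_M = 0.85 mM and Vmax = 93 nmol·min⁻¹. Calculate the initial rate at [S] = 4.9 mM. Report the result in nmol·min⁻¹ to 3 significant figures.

v = Vmax·[S]/(Km + [S]) = 93 × 4.9 / (0.85 + 4.9)
  = 455.7 / 5.750 = 79.3 nmol·min⁻¹.

79.3 nmol·min⁻¹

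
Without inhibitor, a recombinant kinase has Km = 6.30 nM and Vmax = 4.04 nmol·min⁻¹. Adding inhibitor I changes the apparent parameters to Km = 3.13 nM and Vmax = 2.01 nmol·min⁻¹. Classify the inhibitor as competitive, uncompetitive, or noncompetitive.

Both Km and Vmax decrease by the same factor (~2.01-fold) — characteristic of uncompetitive inhibition.

uncompetitive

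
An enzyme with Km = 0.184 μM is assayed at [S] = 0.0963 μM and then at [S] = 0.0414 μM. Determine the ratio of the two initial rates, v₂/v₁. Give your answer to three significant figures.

0.535

The fractional saturations are [S]/(Km+[S]) = 0.0963/0.2803 = 0.3436 and 0.0414/0.2254 = 0.1837.
v₂/v₁ is just their ratio: 0.1837/0.3436 = 0.535.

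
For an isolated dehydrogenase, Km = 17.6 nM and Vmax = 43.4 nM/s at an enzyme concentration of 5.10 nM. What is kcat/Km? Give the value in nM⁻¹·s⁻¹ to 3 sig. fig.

kcat = Vmax/[E]total = 43.4/5.10 = 8.51 s⁻¹.
kcat/Km = 8.51/17.6 = 0.484 nM⁻¹·s⁻¹.

0.484 nM⁻¹·s⁻¹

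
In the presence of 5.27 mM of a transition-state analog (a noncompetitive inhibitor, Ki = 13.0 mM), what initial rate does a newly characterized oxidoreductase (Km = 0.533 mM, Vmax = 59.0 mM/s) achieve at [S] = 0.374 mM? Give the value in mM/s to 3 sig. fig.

With α = 1 + [I]/Ki = 1 + 5.27/13.0 = 1.405, the noncompetitive rate law is v = (Vmax/α)·[S] / (Km + [S]).
v = (59.0/1.405)×0.374 / (0.533 + 0.374) = 15.70/0.9070 = 17.3 mM/s.

17.3 mM/s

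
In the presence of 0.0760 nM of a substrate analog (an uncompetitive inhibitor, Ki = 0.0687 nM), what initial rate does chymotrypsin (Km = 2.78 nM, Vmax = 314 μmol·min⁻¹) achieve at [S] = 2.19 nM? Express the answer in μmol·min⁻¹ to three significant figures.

With α = 1 + [I]/Ki = 1 + 0.0760/0.0687 = 2.106, the uncompetitive rate law is v = (Vmax/α)·[S] / (Km/α + [S]).
v = (314/2.106)×2.19 / (2.78/2.106 + 2.19) = 326.5/3.510 = 93.0 μmol·min⁻¹.

93.0 μmol·min⁻¹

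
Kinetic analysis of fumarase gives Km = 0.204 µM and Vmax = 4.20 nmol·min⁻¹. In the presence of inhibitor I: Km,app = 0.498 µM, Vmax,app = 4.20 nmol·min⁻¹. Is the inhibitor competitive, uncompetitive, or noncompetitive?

Km increases (0.204 → 0.498 µM) while Vmax is unchanged — the hallmark of competitive inhibition.

competitive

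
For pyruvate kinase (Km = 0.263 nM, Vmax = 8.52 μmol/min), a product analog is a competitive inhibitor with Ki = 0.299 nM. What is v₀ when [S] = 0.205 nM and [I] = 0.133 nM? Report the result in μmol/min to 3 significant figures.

α = 1 + [I]/Ki = 1 + 0.133/0.299 = 1.445.
For a competitive inhibitor, Vmax is unchanged and the apparent Km becomes α·Km: Km,app = 0.380 nM, Vmax,app = 8.52 μmol/min.
v = Vmax,app·[S]/(Km,app + [S]) = 8.52 × 0.205/(0.380 + 0.205) = 2.99 μmol/min.

2.99 μmol/min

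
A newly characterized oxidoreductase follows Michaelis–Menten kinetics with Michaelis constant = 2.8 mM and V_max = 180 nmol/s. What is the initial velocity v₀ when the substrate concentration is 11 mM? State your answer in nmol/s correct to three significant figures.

143 nmol/s

[S]/(Km+[S]) = 11/13.80 = 0.7971, the fractional saturation.
v = 0.7971 × Vmax = 0.7971 × 180 = 143 nmol/s.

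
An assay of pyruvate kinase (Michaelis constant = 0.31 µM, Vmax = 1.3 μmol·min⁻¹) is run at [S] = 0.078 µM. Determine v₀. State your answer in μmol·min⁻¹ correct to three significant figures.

0.261 μmol·min⁻¹

[S]/(Km+[S]) = 0.078/0.3880 = 0.2010, the fractional saturation.
v = 0.2010 × Vmax = 0.2010 × 1.3 = 0.261 μmol·min⁻¹.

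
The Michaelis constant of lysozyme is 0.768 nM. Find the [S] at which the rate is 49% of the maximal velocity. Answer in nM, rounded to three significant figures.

v/Vmax = [S]/(Km+[S]) = 0.49, so [S] = Km·0.49/(1 − 0.49) = 0.768 × 0.9608.
[S] = 0.738 nM.

0.738 nM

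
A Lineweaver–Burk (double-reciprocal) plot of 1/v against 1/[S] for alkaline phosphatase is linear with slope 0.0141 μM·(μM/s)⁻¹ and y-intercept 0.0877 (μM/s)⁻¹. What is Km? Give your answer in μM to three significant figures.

0.161 μM

y-intercept = 1/Vmax ⇒ Vmax = 11.4 μM/s; slope = Km/Vmax ⇒ Km = slope × Vmax.
Km = 0.0141 × 11.4 = 0.161 μM.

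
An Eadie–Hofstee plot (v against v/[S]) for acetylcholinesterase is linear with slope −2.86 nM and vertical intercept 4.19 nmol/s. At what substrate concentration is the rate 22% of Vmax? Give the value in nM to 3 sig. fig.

The Eadie–Hofstee slope gives Km = 2.86 nM (slope = −Km).
v/Vmax = [S]/(Km+[S]) = 0.22 ⇒ [S] = Km·0.22/(1−0.22) = 2.86 × 0.2821 = 0.807 nM.

0.807 nM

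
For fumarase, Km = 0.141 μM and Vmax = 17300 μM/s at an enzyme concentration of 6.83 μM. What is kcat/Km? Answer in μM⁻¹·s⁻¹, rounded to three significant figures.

kcat = Vmax/[E]total = 17300/6.83 = 2530 s⁻¹.
kcat/Km = 2530/0.141 = 18000 μM⁻¹·s⁻¹.

18000 μM⁻¹·s⁻¹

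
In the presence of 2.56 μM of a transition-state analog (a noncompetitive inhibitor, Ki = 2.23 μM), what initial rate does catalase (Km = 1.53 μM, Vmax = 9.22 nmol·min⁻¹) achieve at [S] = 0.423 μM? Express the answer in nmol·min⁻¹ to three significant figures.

With α = 1 + [I]/Ki = 1 + 2.56/2.23 = 2.148, the noncompetitive rate law is v = (Vmax/α)·[S] / (Km + [S]).
v = (9.22/2.148)×0.423 / (1.53 + 0.423) = 1.816/1.953 = 0.930 nmol·min⁻¹.

0.930 nmol·min⁻¹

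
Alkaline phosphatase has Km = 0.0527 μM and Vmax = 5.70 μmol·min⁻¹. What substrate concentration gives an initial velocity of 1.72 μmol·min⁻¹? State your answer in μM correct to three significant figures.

0.0228 μM

The required fractional saturation is v/Vmax = 1.72/5.70 = 0.3018.
Then [S]/(Km+[S]) = 0.3018 ⇒ [S] = 0.0527 × 0.3018/(1 − 0.3018) = 0.0228 μM.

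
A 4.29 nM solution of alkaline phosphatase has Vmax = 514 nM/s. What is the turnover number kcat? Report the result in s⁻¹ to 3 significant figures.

kcat = Vmax/[E]total = 514 nM/s / 4.29 nM = 120 s⁻¹.

120 s⁻¹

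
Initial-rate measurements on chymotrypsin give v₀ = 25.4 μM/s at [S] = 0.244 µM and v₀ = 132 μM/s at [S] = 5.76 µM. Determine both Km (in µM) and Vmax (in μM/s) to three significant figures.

Km = 1.31 µM; Vmax = 162 μM/s

From v = Vmax[S]/(Km+[S]), each point gives Vmax = v(Km+[S])/[S].
Equating: 25.4(Km+0.244)/0.244 = 132(Km+5.76)/5.76.
104.1·Km + 25.4 = 22.92·Km + 132, so (104.1 − 22.92)·Km = 132 − 25.4.
Km = 106.6/81.18 = 1.31 µM; then Vmax = 25.4(1.31+0.244)/0.244 = 162 μM/s.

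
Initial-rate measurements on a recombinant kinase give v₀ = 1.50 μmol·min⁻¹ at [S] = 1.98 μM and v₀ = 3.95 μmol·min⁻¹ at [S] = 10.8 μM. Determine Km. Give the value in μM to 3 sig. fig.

In reciprocal form, 1/v = (Km/Vmax)·(1/[S]) + 1/Vmax. The two points give (1/[S], 1/v) = (0.5051, 0.6667) and (0.09259, 0.2532).
Slope = (0.6667 − 0.2532)/(0.5051 − 0.09259) = 1.003; intercept = 0.6667 − 1.003×0.5051 = 0.1603.
Vmax = 1/intercept = 6.24 μmol·min⁻¹; Km = slope × Vmax = 1.003 × 6.24 = 6.25 μM.

6.25 μM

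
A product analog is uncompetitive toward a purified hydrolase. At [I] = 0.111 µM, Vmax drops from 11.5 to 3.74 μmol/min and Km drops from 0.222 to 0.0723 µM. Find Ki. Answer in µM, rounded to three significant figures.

0.0535 µM

Uncompetitive: Vmax,app = Vmax/α (and Km,app = Km/α) with α = 1 + [I]/Ki.
α = Vmax/Vmax,app = 11.5/3.74 = 3.075.
Ki = [I]/(α − 1) = 0.111/2.075 = 0.0535 µM.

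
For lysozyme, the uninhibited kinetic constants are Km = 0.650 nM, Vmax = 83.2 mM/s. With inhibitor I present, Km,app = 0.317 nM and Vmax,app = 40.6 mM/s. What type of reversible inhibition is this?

Both Km and Vmax decrease by the same factor (~2.05-fold) — characteristic of uncompetitive inhibition.

uncompetitive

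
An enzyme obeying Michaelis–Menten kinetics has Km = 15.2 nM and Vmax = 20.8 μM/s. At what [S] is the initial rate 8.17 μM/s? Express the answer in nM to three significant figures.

Rearranging v = Vmax[S]/(Km+[S]) gives [S] = Km·v/(Vmax − v).
[S] = 15.2 × 8.17 / (20.8 − 8.17) = 124.2/12.63 = 9.83 nM.

9.83 nM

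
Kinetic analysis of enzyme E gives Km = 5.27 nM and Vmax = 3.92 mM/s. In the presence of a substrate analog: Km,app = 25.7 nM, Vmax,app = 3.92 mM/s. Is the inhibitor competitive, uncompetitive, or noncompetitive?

Km increases (5.27 → 25.7 nM) while Vmax is unchanged — the hallmark of competitive inhibition.

competitive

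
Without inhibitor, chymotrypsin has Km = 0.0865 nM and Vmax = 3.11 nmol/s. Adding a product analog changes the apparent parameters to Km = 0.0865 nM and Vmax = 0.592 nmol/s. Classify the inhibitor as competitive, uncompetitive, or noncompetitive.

Vmax decreases (3.11 → 0.592 nmol/s) while Km is unchanged — pure noncompetitive inhibition.

noncompetitive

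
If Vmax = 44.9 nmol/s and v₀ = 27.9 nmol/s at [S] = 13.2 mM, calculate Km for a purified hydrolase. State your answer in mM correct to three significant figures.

8.04 mM

From v = Vmax[S]/(Km+[S]), Km = [S](Vmax − v)/v.
Km = 13.2 × (44.9 − 27.9) / 27.9 = 224.4/27.9 = 8.04 mM.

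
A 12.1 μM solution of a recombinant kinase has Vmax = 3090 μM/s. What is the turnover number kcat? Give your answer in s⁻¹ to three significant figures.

255 s⁻¹

kcat = Vmax/[E]total = 3090 μM/s / 12.1 μM = 255 s⁻¹.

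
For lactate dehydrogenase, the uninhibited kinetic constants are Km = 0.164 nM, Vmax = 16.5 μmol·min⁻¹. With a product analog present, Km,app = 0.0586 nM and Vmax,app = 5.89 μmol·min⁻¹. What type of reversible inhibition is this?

Both Km and Vmax decrease by the same factor (~2.80-fold) — characteristic of uncompetitive inhibition.

uncompetitive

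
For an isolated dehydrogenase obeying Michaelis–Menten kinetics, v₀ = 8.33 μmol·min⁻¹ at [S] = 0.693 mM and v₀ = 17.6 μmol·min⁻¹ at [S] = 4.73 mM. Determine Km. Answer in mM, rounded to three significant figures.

1.12 mM

From v = Vmax[S]/(Km+[S]), each point gives Vmax = v(Km+[S])/[S].
Equating: 8.33(Km+0.693)/0.693 = 17.6(Km+4.73)/4.73.
12.02·Km + 8.33 = 3.721·Km + 17.6, so (12.02 − 3.721)·Km = 17.6 − 8.33.
Km = 9.270/8.299 = 1.12 mM; then Vmax = 8.33(1.12+0.693)/0.693 = 21.8 μmol·min⁻¹.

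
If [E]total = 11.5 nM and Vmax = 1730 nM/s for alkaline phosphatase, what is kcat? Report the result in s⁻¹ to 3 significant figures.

kcat = Vmax/[E]total = 1730 nM/s / 11.5 nM = 150 s⁻¹.

150 s⁻¹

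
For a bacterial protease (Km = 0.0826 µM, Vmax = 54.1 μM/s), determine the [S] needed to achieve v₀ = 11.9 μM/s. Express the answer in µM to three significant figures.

0.0233 µM

The required fractional saturation is v/Vmax = 11.9/54.1 = 0.2200.
Then [S]/(Km+[S]) = 0.2200 ⇒ [S] = 0.0826 × 0.2200/(1 − 0.2200) = 0.0233 µM.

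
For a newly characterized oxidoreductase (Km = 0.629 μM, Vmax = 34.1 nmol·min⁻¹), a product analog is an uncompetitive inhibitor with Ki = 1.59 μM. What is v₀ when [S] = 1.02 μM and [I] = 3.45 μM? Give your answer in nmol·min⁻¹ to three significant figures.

α = 1 + [I]/Ki = 1 + 3.45/1.59 = 3.170.
For an uncompetitive inhibitor, both parameters are divided by α, giving Vmax/α and Km/α: Km,app = 0.198 μM, Vmax,app = 10.8 nmol·min⁻¹.
v = Vmax,app·[S]/(Km,app + [S]) = 10.8 × 1.02/(0.198 + 1.02) = 9.01 nmol·min⁻¹.

9.01 nmol·min⁻¹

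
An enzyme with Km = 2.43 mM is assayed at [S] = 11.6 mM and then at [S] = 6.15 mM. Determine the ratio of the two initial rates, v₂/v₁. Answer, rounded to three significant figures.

The fractional saturations are [S]/(Km+[S]) = 11.6/14.03 = 0.8268 and 6.15/8.580 = 0.7168.
v₂/v₁ is just their ratio: 0.7168/0.8268 = 0.867.

0.867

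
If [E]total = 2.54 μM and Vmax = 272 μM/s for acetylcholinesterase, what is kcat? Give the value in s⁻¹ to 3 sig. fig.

kcat = Vmax/[E]total = 272 μM/s / 2.54 μM = 107 s⁻¹.

107 s⁻¹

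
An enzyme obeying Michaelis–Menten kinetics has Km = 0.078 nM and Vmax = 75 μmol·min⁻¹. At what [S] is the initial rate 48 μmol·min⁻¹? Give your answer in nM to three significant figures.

0.139 nM

Rearranging v = Vmax[S]/(Km+[S]) gives [S] = Km·v/(Vmax − v).
[S] = 0.078 × 48 / (75 − 48) = 3.744/27.00 = 0.139 nM.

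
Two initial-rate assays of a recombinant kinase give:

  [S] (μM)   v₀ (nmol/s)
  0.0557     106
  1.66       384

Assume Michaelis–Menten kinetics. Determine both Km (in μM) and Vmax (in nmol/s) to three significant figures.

Km = 0.166 μM; Vmax = 422 nmol/s

From v = Vmax[S]/(Km+[S]), each point gives Vmax = v(Km+[S])/[S].
Equating: 106(Km+0.0557)/0.0557 = 384(Km+1.66)/1.66.
1903·Km + 106 = 231.3·Km + 384, so (1903 − 231.3)·Km = 384 − 106.
Km = 278.0/1672 = 0.166 μM; then Vmax = 106(0.166+0.0557)/0.0557 = 422 nmol/s.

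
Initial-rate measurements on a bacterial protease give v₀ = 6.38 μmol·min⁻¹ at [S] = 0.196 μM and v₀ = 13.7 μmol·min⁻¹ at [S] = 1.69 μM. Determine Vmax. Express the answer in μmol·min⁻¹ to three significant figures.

In reciprocal form, 1/v = (Km/Vmax)·(1/[S]) + 1/Vmax. The two points give (1/[S], 1/v) = (5.102, 0.1567) and (0.5917, 0.07299).
Slope = (0.1567 − 0.07299)/(5.102 − 0.5917) = 0.01857; intercept = 0.1567 − 0.01857×5.102 = 0.06201.
Vmax = 1/intercept = 16.1 μmol·min⁻¹; Km = slope × Vmax = 0.01857 × 16.1 = 0.299 μM.

16.1 μmol·min⁻¹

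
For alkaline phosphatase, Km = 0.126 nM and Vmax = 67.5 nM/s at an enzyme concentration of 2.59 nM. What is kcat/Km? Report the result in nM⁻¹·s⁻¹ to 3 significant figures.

kcat = Vmax/[E]total = 67.5/2.59 = 26.1 s⁻¹.
kcat/Km = 26.1/0.126 = 207 nM⁻¹·s⁻¹.

207 nM⁻¹·s⁻¹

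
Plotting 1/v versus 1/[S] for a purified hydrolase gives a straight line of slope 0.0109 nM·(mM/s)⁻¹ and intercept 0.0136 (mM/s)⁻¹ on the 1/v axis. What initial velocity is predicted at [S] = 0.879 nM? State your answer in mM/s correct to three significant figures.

38.5 mM/s

The y-intercept is 1/Vmax, so Vmax = 1/0.0136 = 73.5 mM/s.
The slope is Km/Vmax, so Km = 0.0109 × 73.5 = 0.801 nM.
Then v = 73.5 × 0.879/(0.801 + 0.879) = 38.5 mM/s.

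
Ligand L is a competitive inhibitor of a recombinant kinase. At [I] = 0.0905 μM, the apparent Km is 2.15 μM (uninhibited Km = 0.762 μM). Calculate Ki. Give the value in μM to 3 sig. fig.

0.0497 μM

Competitive: Km,app = α·Km with α = 1 + [I]/Ki.
α = Km,app/Km = 2.15/0.762 = 2.822.
Since α = 1 + [I]/Ki, [I]/Ki = 2.822 − 1 = 1.822 and Ki = 0.0905/1.822 = 0.0497 μM.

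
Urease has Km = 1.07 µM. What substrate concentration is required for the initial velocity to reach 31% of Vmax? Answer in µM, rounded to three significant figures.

v/Vmax = [S]/(Km+[S]) = 0.31, so [S] = Km·0.31/(1 − 0.31) = 1.07 × 0.4493.
[S] = 0.481 µM.

0.481 µM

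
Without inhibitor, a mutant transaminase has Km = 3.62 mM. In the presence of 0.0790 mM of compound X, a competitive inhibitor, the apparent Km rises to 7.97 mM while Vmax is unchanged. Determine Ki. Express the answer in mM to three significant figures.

0.0657 mM

Competitive: Km,app = α·Km with α = 1 + [I]/Ki.
α = Km,app/Km = 7.97/3.62 = 2.202.
Ki = [I]/(α − 1) = 0.0790/1.202 = 0.0657 mM.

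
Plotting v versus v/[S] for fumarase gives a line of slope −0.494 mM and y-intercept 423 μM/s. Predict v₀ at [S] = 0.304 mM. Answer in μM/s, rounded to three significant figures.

161 μM/s

In the Eadie–Hofstee form v = Vmax − Km·(v/[S]), the slope is −Km and the intercept is Vmax, so Km = 0.494 mM and Vmax = 423 μM/s.
v = 423 × 0.304/(0.494 + 0.304) = 161 μM/s.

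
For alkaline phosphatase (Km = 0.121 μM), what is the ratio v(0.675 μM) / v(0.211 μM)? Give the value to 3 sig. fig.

Since Vmax cancels, v₂/v₁ = [S]₂(Km+[S]₁) / [S]₁(Km+[S]₂).
= 0.675×(0.121+0.211) / (0.211×(0.121+0.675)) = 0.2241/0.1680 = 1.33.

1.33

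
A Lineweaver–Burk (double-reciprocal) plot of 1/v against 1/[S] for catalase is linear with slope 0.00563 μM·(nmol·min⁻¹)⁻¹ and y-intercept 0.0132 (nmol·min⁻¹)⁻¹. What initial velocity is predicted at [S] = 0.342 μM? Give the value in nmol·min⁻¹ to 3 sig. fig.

33.7 nmol·min⁻¹

The y-intercept is 1/Vmax, so Vmax = 1/0.0132 = 75.8 nmol·min⁻¹.
The slope is Km/Vmax, so Km = 0.00563 × 75.8 = 0.427 μM.
Then v = 75.8 × 0.342/(0.427 + 0.342) = 33.7 nmol·min⁻¹.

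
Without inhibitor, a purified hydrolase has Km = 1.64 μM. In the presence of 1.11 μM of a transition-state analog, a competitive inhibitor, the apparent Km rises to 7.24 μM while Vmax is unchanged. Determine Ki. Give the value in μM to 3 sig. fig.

Competitive: Km,app = α·Km with α = 1 + [I]/Ki.
α = Km,app/Km = 7.24/1.64 = 4.415.
Since α = 1 + [I]/Ki, [I]/Ki = 4.415 − 1 = 3.415 and Ki = 1.11/3.415 = 0.325 μM.

0.325 μM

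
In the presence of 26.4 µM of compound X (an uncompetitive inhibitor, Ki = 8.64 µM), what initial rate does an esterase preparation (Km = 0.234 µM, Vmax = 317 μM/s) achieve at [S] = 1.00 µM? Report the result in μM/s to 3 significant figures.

α = 1 + [I]/Ki = 1 + 26.4/8.64 = 4.056.
For an uncompetitive inhibitor, both parameters are divided by α, giving Vmax/α and Km/α: Km,app = 0.0577 µM, Vmax,app = 78.2 μM/s.
v = Vmax,app·[S]/(Km,app + [S]) = 78.2 × 1.00/(0.0577 + 1.00) = 73.9 μM/s.

73.9 μM/s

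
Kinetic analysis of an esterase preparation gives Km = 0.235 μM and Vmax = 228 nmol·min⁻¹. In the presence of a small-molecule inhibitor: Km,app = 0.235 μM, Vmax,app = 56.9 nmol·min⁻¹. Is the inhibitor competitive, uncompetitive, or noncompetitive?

noncompetitive

Vmax decreases (228 → 56.9 nmol·min⁻¹) while Km is unchanged — pure noncompetitive inhibition.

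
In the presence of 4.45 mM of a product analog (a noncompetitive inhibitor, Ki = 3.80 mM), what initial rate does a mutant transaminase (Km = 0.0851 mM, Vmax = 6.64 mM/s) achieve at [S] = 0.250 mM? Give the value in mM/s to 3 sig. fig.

With α = 1 + [I]/Ki = 1 + 4.45/3.80 = 2.171, the noncompetitive rate law is v = (Vmax/α)·[S] / (Km + [S]).
v = (6.64/2.171)×0.250 / (0.0851 + 0.250) = 0.7646/0.3351 = 2.28 mM/s.

2.28 mM/s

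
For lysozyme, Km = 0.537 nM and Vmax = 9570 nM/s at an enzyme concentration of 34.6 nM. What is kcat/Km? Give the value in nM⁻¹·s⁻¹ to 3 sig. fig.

kcat = Vmax/[E]total = 9570/34.6 = 277 s⁻¹.
kcat/Km = 277/0.537 = 515 nM⁻¹·s⁻¹.

515 nM⁻¹·s⁻¹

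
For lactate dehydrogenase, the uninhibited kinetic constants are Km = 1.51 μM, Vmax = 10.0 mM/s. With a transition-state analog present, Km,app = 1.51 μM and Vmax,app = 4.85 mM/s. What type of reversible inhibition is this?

noncompetitive

Vmax decreases (10.0 → 4.85 mM/s) while Km is unchanged — pure noncompetitive inhibition.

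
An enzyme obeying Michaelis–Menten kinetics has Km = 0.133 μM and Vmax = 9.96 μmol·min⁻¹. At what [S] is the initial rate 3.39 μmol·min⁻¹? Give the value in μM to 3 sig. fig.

The required fractional saturation is v/Vmax = 3.39/9.96 = 0.3404.
Then [S]/(Km+[S]) = 0.3404 ⇒ [S] = 0.133 × 0.3404/(1 − 0.3404) = 0.0686 μM.

0.0686 μM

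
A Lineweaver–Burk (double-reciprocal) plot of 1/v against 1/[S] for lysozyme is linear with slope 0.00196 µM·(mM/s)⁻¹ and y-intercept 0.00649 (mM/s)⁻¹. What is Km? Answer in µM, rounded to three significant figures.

0.302 µM

y-intercept = 1/Vmax ⇒ Vmax = 154 mM/s; slope = Km/Vmax ⇒ Km = slope × Vmax.
Km = 0.00196 × 154 = 0.302 µM.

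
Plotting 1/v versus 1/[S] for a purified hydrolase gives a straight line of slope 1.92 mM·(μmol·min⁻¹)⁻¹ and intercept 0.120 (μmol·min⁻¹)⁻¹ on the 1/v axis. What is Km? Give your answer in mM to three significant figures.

16.0 mM

y-intercept = 1/Vmax ⇒ Vmax = 8.33 μmol·min⁻¹; slope = Km/Vmax ⇒ Km = slope × Vmax.
Km = 1.92 × 8.33 = 16.0 mM.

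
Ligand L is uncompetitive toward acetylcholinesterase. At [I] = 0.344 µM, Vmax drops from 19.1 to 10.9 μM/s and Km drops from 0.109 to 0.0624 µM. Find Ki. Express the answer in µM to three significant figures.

0.457 µM

Uncompetitive: Vmax,app = Vmax/α (and Km,app = Km/α) with α = 1 + [I]/Ki.
α = Vmax/Vmax,app = 19.1/10.9 = 1.752.
Since α = 1 + [I]/Ki, [I]/Ki = 1.752 − 1 = 0.7523 and Ki = 0.344/0.7523 = 0.457 µM.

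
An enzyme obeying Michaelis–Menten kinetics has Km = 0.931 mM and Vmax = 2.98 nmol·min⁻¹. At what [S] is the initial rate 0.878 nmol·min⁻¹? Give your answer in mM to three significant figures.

The required fractional saturation is v/Vmax = 0.878/2.98 = 0.2946.
Then [S]/(Km+[S]) = 0.2946 ⇒ [S] = 0.931 × 0.2946/(1 − 0.2946) = 0.389 mM.

0.389 mM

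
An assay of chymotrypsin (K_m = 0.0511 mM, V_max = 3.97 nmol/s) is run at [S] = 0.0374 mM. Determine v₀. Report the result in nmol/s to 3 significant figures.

1.68 nmol/s

[S]/(Km+[S]) = 0.0374/0.08850 = 0.4226, the fractional saturation.
v = 0.4226 × Vmax = 0.4226 × 3.97 = 1.68 nmol/s.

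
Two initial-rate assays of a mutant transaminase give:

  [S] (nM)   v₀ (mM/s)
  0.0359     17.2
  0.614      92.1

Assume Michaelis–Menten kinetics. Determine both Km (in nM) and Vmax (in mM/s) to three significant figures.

In reciprocal form, 1/v = (Km/Vmax)·(1/[S]) + 1/Vmax. The two points give (1/[S], 1/v) = (27.86, 0.05814) and (1.629, 0.01086).
Slope = (0.05814 − 0.01086)/(27.86 − 1.629) = 0.001803; intercept = 0.05814 − 0.001803×27.86 = 0.007922.
Vmax = 1/intercept = 126 mM/s; Km = slope × Vmax = 0.001803 × 126 = 0.228 nM.

Km = 0.228 nM; Vmax = 126 mM/s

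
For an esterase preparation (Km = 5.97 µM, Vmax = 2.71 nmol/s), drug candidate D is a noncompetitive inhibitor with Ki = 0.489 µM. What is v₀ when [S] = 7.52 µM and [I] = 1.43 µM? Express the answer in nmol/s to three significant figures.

0.385 nmol/s

With α = 1 + [I]/Ki = 1 + 1.43/0.489 = 3.924, the noncompetitive rate law is v = (Vmax/α)·[S] / (Km + [S]).
v = (2.71/3.924)×7.52 / (5.97 + 7.52) = 5.193/13.49 = 0.385 nmol/s.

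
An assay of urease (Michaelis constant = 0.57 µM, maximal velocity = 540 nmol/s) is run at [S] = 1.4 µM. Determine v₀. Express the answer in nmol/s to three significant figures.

384 nmol/s

[S]/(Km+[S]) = 1.4/1.970 = 0.7107, the fractional saturation.
v = 0.7107 × Vmax = 0.7107 × 540 = 384 nmol/s.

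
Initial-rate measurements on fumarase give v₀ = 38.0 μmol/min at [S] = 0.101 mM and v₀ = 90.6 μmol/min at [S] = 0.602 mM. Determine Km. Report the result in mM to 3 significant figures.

0.233 mM

From v = Vmax[S]/(Km+[S]), each point gives Vmax = v(Km+[S])/[S].
Equating: 38.0(Km+0.101)/0.101 = 90.6(Km+0.602)/0.602.
376.2·Km + 38.0 = 150.5·Km + 90.6, so (376.2 − 150.5)·Km = 90.6 − 38.0.
Km = 52.60/225.7 = 0.233 mM; then Vmax = 38.0(0.233+0.101)/0.101 = 126 μmol/min.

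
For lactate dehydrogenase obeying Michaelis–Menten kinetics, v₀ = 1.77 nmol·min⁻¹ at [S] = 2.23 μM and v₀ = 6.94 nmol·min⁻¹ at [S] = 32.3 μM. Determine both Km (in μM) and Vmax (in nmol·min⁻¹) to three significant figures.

Km = 8.93 μM; Vmax = 8.86 nmol·min⁻¹

From v = Vmax[S]/(Km+[S]), each point gives Vmax = v(Km+[S])/[S].
Equating: 1.77(Km+2.23)/2.23 = 6.94(Km+32.3)/32.3.
0.7937·Km + 1.77 = 0.2149·Km + 6.94, so (0.7937 − 0.2149)·Km = 6.94 − 1.77.
Km = 5.170/0.5789 = 8.93 μM; then Vmax = 1.77(8.93+2.23)/2.23 = 8.86 nmol·min⁻¹.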